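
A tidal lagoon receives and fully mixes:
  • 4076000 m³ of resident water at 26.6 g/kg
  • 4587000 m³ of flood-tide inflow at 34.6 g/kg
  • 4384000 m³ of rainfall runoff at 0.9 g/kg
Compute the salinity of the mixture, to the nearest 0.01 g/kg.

Salt balance:
salt = 4,076,000×26.6 + 4,587,000×34.6 + 4,384,000×0.9 = 108,421,600 + 158,710,200 + 3,945,600 = 271,077,400
volume = 4,076,000 + 4,587,000 + 4,384,000 = 13,047,000 m³
S = 271,077,400 / 13,047,000 = 20.777 g/kg

20.78 g/kg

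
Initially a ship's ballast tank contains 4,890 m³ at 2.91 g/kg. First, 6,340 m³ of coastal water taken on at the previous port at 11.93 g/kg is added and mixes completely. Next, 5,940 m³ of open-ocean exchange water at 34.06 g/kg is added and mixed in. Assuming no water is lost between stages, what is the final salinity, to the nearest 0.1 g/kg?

Total salt / total volume:
Initial salt = 4,890×2.91 = 14,229.9
After stage 1: salt = 14,229.9 + 6,340×11.93 = 89,866.1; volume = 11,230 m³; S = 8.002 g/kg
After stage 2: salt = 89,866.1 + 5,940×34.06 = 292,182.5; volume = 17,170 m³
S = 292,182.5 / 17,170 = 17.017 g/kg

17.0 g/kg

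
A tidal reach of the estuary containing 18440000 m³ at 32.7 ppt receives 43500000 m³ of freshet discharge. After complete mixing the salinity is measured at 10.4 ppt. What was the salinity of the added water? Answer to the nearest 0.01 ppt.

0.95 ppt

Salt balance: 18,440,000×32.7 + 43,500,000×S = 61,940,000×10.4
602,988,000 + 43,500,000·S = 644,176,000
S = (644,176,000 − 602,988,000) / 43,500,000 = 0.9469 ppt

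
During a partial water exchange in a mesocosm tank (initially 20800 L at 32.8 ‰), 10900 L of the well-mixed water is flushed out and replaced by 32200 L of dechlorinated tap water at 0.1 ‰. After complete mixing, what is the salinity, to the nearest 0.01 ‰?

7.79 ‰

Remaining after removal: 9,900 L at 32.8 ‰ (salt = 324,720)
After addition: salt = 324,720 + 32,200×0.1 = 327,940; volume = 42,100 L
S = 327,940 / 42,100 = 7.7895 ‰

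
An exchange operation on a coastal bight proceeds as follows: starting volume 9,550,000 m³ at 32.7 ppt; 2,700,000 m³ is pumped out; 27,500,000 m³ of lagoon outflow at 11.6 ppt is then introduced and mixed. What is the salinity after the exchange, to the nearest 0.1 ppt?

15.8 ppt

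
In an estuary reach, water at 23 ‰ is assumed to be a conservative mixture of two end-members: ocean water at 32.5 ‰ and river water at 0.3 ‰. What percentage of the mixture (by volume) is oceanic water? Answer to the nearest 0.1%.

Let g be the oceanic fraction. Salt balance per unit volume:
g×32.5 + (1−g)×0.3 = 23
g = (23 − 0.3) / (32.5 − 0.3) = 22.7/32.2 = 0.705

70.5%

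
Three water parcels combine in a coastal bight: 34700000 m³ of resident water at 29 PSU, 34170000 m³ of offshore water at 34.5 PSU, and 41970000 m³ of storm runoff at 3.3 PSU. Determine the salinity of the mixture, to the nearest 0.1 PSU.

Salt balance:
salt = 34,700,000×29 + 34,170,000×34.5 + 41,970,000×3.3 = 1,006,300,000 + 1,178,865,000 + 138,501,000 = 2,323,666,000
volume = 34,700,000 + 34,170,000 + 41,970,000 = 110,840,000 m³
S = 2,323,666,000 / 110,840,000 = 20.964 PSU

21.0 PSU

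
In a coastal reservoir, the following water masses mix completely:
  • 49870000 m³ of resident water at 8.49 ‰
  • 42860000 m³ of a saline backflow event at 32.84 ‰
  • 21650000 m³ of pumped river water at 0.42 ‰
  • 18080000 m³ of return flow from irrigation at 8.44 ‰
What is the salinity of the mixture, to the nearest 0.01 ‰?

By conservation of dissolved salt,
salt = 49,870,000×8.49 + 42,860,000×32.84 + 21,650,000×0.42 + 18,080,000×8.44 = 423,396,300 + 1,407,522,400 + 9,093,000 + 152,595,200 = 1,992,606,900
volume = 49,870,000 + 42,860,000 + 21,650,000 + 18,080,000 = 132,460,000 m³
S = 1,992,606,900 / 132,460,000 = 15.0431 ‰

15.04 ‰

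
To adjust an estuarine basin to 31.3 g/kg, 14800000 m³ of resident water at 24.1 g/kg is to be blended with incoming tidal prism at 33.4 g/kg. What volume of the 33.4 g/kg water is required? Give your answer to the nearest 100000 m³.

50700000 m³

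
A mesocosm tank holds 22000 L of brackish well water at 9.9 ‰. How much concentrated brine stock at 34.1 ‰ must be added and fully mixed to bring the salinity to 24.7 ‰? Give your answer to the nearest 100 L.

Salt balance: 22,000×9.9 + V×34.1 = (22,000+V)×24.7
217,800 + 34.1V = 543,400 + 24.7V
325,600 = 9.4V
V = 34,638.3 L

34600 L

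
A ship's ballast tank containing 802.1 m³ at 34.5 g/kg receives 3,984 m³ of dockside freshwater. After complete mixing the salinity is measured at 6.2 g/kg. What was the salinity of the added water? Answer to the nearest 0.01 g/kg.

0.50 g/kg

Salt balance: 802.1×34.5 + 3,984×S = 4,786.1×6.2
27,672.45 + 3,984·S = 29,673.82
S = (29,673.82 − 27,672.45) / 3,984 = 0.5024 g/kg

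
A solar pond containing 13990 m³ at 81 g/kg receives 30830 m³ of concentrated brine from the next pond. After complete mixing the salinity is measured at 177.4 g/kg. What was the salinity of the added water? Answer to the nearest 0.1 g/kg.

Salt balance: 13,990×81 + 30,830×S = 44,820×177.4
1,133,190 + 30,830·S = 7,951,068
S = (7,951,068 − 1,133,190) / 30,830 = 221.1443 g/kg

221.1 g/kg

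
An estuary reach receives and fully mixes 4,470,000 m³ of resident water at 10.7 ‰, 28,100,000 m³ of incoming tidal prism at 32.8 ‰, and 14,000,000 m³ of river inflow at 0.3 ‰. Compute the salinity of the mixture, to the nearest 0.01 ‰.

20.91 ‰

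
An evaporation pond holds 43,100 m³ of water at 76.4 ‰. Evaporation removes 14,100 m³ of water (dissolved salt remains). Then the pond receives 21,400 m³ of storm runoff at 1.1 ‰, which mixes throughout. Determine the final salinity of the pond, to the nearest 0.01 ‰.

65.80 ‰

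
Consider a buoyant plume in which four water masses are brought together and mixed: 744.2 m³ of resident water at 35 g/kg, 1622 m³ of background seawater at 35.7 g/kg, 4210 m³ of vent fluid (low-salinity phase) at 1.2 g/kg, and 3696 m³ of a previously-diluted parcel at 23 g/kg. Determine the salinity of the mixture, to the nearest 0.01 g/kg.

Salt balance:
salt = 744.2×35 + 1,622×35.7 + 4,210×1.2 + 3,696×23 = 26,047 + 57,905.4 + 5,052 + 85,008 = 174,012.4
volume = 744.2 + 1,622 + 4,210 + 3,696 = 10,272.2 m³
S = 174,012.4 / 10,272.2 = 16.9401 g/kg

16.94 g/kg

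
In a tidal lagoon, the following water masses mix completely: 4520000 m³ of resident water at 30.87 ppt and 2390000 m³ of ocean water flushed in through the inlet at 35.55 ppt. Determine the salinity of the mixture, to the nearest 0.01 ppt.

32.49 ppt

Salt balance:
salt = 4,520,000×30.87 + 2,390,000×35.55 = 139,532,400 + 84,964,500 = 224,496,900
volume = 4,520,000 + 2,390,000 = 6,910,000 m³
S = 224,496,900 / 6,910,000 = 32.4887 ppt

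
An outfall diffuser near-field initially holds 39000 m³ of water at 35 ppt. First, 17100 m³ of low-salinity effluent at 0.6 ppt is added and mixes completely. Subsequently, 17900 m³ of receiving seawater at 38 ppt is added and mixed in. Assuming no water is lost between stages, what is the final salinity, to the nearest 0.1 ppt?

27.8 ppt

Conserving salt mass:
Initial salt = 39,000×35 = 1,365,000
After stage 1: salt = 1,365,000 + 17,100×0.6 = 1,375,260; volume = 56,100 m³; S = 24.514 ppt
After stage 2: salt = 1,375,260 + 17,900×38 = 2,055,460; volume = 74,000 m³
S = 2,055,460 / 74,000 = 27.7765 ppt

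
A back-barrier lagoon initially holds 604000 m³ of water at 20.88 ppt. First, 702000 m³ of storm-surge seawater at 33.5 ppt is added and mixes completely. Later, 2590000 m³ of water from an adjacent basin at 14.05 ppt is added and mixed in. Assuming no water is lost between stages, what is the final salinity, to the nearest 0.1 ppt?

Conserving salt mass:
Initial salt = 604,000×20.88 = 12,611,520
After stage 1: salt = 12,611,520 + 702,000×33.5 = 36,128,520; volume = 1,306,000 m³; S = 27.663 ppt
After stage 2: salt = 36,128,520 + 2,590,000×14.05 = 72,518,020; volume = 3,896,000 m³
S = 72,518,020 / 3,896,000 = 18.6135 ppt

18.6 ppt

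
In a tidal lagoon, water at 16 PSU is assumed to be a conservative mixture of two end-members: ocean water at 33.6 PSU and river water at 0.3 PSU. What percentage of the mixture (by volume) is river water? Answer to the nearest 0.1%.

52.9%

Let f be the freshwater fraction. Salt balance per unit volume:
f×0.3 + (1−f)×33.6 = 16
f = (33.6 − 16) / (33.6 − 0.3) = 17.6/33.3 = 0.5285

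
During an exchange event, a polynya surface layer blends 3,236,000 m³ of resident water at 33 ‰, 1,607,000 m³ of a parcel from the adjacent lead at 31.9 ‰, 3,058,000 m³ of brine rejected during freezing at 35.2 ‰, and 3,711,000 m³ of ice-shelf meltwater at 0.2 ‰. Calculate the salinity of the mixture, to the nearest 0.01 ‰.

22.94 ‰

Total salt / total volume:
salt = 3,236,000×33 + 1,607,000×31.9 + 3,058,000×35.2 + 3,711,000×0.2 = 106,788,000 + 51,263,300 + 107,641,600 + 742,200 = 266,435,100
volume = 3,236,000 + 1,607,000 + 3,058,000 + 3,711,000 = 11,612,000 m³
S = 266,435,100 / 11,612,000 = 22.9448 ‰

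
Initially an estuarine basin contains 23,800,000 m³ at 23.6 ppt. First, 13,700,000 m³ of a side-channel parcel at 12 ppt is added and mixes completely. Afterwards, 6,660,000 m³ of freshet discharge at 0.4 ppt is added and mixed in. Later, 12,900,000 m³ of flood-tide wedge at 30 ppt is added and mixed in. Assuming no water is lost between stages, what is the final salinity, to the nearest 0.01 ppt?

By conservation of dissolved salt,
Initial salt = 23,800,000×23.6 = 561,680,000
After stage 1: salt = 561,680,000 + 13,700,000×12 = 726,080,000; volume = 37,500,000 m³; S = 19.362 ppt
After stage 2: salt = 726,080,000 + 6,660,000×0.4 = 728,744,000; volume = 44,160,000 m³; S = 16.502 ppt
After stage 3: salt = 728,744,000 + 12,900,000×30 = 1,115,744,000; volume = 57,060,000 m³
S = 1,115,744,000 / 57,060,000 = 19.5539 ppt

19.55 ppt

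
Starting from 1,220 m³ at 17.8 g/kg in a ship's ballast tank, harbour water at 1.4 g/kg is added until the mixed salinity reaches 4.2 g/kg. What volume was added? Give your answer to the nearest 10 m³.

Salt balance: 1,220×17.8 + V×1.4 = (1,220+V)×4.2
21,716 + 1.4V = 5,124 + 4.2V
16,592 = 2.8V
V = 5,925.71 m³

5930 m³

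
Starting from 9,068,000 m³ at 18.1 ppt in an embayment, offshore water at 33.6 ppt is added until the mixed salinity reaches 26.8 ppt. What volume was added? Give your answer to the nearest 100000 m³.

11600000 m³

Salt balance: 9,068,000×18.1 + V×33.6 = (9,068,000+V)×26.8
164,130,800 + 33.6V = 243,022,400 + 26.8V
78,891,600 = 6.8V
V = 11,601,705.88 m³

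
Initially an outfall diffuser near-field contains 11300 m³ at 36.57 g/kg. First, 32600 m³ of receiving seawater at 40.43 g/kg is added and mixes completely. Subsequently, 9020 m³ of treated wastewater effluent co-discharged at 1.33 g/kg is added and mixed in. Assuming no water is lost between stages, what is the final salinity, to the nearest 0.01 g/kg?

32.94 g/kg

By conservation of dissolved salt,
Initial salt = 11,300×36.57 = 413,241
After stage 1: salt = 413,241 + 32,600×40.43 = 1,731,259; volume = 43,900 m³; S = 39.436 g/kg
After stage 2: salt = 1,731,259 + 9,020×1.33 = 1,743,255.6; volume = 52,920 m³
S = 1,743,255.6 / 52,920 = 32.9413 g/kg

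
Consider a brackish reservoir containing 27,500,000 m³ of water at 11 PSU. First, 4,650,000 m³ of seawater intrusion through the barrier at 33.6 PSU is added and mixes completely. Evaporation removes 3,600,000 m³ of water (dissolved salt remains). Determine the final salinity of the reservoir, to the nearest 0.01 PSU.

16.07 PSU

After mixing: salt = 27,500,000×11 + 4,650,000×33.6 = 458,740,000; volume = 32,150,000 m³
After evaporation: salt unchanged = 458,740,000; volume = 32,150,000 − 3,600,000 = 28,550,000 m³
S = 458,740,000 / 28,550,000 = 16.068 PSU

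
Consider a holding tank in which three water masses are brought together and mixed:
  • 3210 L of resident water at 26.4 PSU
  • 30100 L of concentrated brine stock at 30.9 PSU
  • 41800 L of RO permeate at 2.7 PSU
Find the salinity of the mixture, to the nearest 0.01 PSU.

By conservation of dissolved salt,
salt = 3,210×26.4 + 30,100×30.9 + 41,800×2.7 = 84,744 + 930,090 + 112,860 = 1,127,694
volume = 3,210 + 30,100 + 41,800 = 75,110 L
S = 1,127,694 / 75,110 = 15.0139 PSU

15.01 PSU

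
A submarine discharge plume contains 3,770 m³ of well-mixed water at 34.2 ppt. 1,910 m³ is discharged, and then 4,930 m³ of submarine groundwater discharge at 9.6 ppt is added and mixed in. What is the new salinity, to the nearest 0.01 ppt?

Remaining after removal: 1,860 m³ at 34.2 ppt (salt = 63,612)
After addition: salt = 63,612 + 4,930×9.6 = 110,940; volume = 6,790 m³
S = 110,940 / 6,790 = 16.3387 ppt

16.34 ppt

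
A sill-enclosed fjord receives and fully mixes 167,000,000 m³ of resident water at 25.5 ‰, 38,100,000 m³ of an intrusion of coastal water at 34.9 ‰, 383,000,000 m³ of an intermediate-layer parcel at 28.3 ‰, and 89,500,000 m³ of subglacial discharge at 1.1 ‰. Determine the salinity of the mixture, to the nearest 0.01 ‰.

Weighted by volume,
salt = 167,000,000×25.5 + 38,100,000×34.9 + 383,000,000×28.3 + 89,500,000×1.1 = 4,258,500,000 + 1,329,690,000 + 10,838,900,000 + 98,450,000 = 16,525,540,000
volume = 167,000,000 + 38,100,000 + 383,000,000 + 89,500,000 = 677,600,000 m³
S = 16,525,540,000 / 677,600,000 = 24.3883 ‰

24.39 ‰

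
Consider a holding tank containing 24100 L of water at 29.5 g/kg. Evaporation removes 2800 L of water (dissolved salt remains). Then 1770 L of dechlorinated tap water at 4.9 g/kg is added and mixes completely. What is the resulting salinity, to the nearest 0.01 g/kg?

31.19 g/kg

After evaporation: salt = 24,100×29.5 = 710,950; volume = 24,100 − 2,800 = 21,300 L
After mixing: salt = 710,950 + 1,770×4.9 = 719,623; volume = 21,300 + 1,770 = 23,070 L
S = 719,623 / 23,070 = 31.193 g/kg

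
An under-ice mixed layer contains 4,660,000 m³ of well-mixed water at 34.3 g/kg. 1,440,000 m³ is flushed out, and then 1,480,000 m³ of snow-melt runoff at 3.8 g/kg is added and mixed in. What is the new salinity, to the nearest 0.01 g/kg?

Remaining after removal: 3,220,000 m³ at 34.3 g/kg (salt = 110,446,000)
After addition: salt = 110,446,000 + 1,480,000×3.8 = 116,070,000; volume = 4,700,000 m³
S = 116,070,000 / 4,700,000 = 24.6957 g/kg

24.70 g/kg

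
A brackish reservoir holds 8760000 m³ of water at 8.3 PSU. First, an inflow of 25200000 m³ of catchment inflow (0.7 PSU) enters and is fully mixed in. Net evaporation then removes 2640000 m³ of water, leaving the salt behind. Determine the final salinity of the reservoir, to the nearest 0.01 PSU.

2.88 PSU

After mixing: salt = 8,760,000×8.3 + 25,200,000×0.7 = 90,348,000; volume = 33,960,000 m³
After evaporation: salt unchanged = 90,348,000; volume = 33,960,000 − 2,640,000 = 31,320,000 m³
S = 90,348,000 / 31,320,000 = 2.8847 PSU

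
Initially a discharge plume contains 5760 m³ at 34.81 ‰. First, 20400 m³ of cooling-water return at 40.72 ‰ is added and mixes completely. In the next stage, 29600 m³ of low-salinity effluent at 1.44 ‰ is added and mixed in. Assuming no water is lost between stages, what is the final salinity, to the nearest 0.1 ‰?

Salt balance:
Initial salt = 5,760×34.81 = 200,505.6
After stage 1: salt = 200,505.6 + 20,400×40.72 = 1,031,193.6; volume = 26,160 m³; S = 39.419 ‰
After stage 2: salt = 1,031,193.6 + 29,600×1.44 = 1,073,817.6; volume = 55,760 m³
S = 1,073,817.6 / 55,760 = 19.2578 ‰

19.3 ‰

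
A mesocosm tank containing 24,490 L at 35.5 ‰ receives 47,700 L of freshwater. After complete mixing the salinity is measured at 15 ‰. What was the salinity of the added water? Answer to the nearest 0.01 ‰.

4.47 ‰

Salt balance: 24,490×35.5 + 47,700×S = 72,190×15
869,395 + 47,700·S = 1,082,850
S = (1,082,850 − 869,395) / 47,700 = 4.4749 ‰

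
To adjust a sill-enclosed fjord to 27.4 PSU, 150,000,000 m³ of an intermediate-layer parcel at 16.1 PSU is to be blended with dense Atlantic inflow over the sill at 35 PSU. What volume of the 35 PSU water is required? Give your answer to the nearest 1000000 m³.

Salt balance: 150,000,000×16.1 + V×35 = (150,000,000+V)×27.4
2,415,000,000 + 35V = 4,110,000,000 + 27.4V
1,695,000,000 = 7.6V
V = 223,026,315.79 m³

223000000 m³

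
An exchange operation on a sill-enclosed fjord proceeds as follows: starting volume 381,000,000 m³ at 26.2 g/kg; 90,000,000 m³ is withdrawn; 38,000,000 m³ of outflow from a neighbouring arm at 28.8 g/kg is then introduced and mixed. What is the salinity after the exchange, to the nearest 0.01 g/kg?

26.50 g/kg

Remaining after removal: 291,000,000 m³ at 26.2 g/kg (salt = 7,624,200,000)
After addition: salt = 7,624,200,000 + 38,000,000×28.8 = 8,718,600,000; volume = 329,000,000 m³
S = 8,718,600,000 / 329,000,000 = 26.5003 g/kg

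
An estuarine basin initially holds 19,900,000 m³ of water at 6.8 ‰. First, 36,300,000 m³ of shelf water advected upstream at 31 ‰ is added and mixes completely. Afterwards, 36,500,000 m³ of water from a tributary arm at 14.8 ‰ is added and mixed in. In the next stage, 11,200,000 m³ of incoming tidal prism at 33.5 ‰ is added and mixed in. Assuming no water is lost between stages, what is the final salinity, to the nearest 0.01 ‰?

Mass of salt is conserved:
Initial salt = 19,900,000×6.8 = 135,320,000
After stage 1: salt = 135,320,000 + 36,300,000×31 = 1,260,620,000; volume = 56,200,000 m³; S = 22.431 ‰
After stage 2: salt = 1,260,620,000 + 36,500,000×14.8 = 1,800,820,000; volume = 92,700,000 m³; S = 19.426 ‰
After stage 3: salt = 1,800,820,000 + 11,200,000×33.5 = 2,176,020,000; volume = 103,900,000 m³
S = 2,176,020,000 / 103,900,000 = 20.9434 ‰

20.94 ‰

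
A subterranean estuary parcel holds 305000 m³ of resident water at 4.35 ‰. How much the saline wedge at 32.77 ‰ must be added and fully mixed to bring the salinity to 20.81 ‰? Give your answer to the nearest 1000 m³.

Salt balance: 305,000×4.35 + V×32.77 = (305,000+V)×20.81
1,326,750 + 32.77V = 6,347,050 + 20.81V
5,020,300 = 11.96V
V = 419,757.53 m³

420000 m³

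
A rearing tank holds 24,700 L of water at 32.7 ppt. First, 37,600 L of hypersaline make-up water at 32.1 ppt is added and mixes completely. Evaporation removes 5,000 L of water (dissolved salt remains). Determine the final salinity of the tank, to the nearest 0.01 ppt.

35.16 ppt

After mixing: salt = 24,700×32.7 + 37,600×32.1 = 2,014,650; volume = 62,300 L
After evaporation: salt unchanged = 2,014,650; volume = 62,300 − 5,000 = 57,300 L
S = 2,014,650 / 57,300 = 35.1597 ppt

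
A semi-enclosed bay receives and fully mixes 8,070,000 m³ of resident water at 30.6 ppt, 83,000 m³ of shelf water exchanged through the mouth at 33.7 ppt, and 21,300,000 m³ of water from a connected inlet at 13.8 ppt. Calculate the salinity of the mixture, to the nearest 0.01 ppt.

Conserving salt mass:
salt = 8,070,000×30.6 + 83,000×33.7 + 21,300,000×13.8 = 246,942,000 + 2,797,100 + 293,940,000 = 543,679,100
volume = 8,070,000 + 83,000 + 21,300,000 = 29,453,000 m³
S = 543,679,100 / 29,453,000 = 18.4592 ppt

18.46 ppt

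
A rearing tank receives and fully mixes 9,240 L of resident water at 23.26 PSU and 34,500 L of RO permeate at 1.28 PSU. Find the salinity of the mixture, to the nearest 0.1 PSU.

Total salt / total volume:
salt = 9,240×23.26 + 34,500×1.28 = 214,922.4 + 44,160 = 259,082.4
volume = 9,240 + 34,500 = 43,740 L
S = 259,082.4 / 43,740 = 5.923 PSU

5.9 PSU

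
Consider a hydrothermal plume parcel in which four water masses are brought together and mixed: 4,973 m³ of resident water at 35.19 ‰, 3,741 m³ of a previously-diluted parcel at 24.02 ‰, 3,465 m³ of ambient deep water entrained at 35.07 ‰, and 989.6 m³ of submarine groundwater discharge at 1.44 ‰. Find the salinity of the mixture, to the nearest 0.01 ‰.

Weighted by volume,
salt = 4,973×35.19 + 3,741×24.02 + 3,465×35.07 + 989.6×1.44 = 174,999.87 + 89,858.82 + 121,517.55 + 1,425.024 = 387,801.264
volume = 4,973 + 3,741 + 3,465 + 989.6 = 13,168.6 m³
S = 387,801.264 / 13,168.6 = 29.4489 ‰

29.45 ‰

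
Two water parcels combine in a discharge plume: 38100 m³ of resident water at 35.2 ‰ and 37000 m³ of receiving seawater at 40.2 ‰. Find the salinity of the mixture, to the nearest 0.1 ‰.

37.7 ‰

Mass of salt is conserved:
salt = 38,100×35.2 + 37,000×40.2 = 1,341,120 + 1,487,400 = 2,828,520
volume = 38,100 + 37,000 = 75,100 m³
S = 2,828,520 / 75,100 = 37.663 ‰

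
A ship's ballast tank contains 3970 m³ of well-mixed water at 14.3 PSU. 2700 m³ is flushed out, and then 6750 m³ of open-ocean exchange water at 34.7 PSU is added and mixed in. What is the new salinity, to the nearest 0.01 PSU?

31.47 PSU

Remaining after removal: 1,270 m³ at 14.3 PSU (salt = 18,161)
After addition: salt = 18,161 + 6,750×34.7 = 252,386; volume = 8,020 m³
S = 252,386 / 8,020 = 31.4696 PSU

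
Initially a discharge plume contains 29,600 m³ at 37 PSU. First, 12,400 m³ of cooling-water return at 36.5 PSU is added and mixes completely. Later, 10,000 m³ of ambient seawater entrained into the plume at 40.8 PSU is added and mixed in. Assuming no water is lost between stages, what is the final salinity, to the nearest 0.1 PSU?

37.6 PSU

Total salt / total volume:
Initial salt = 29,600×37 = 1,095,200
After stage 1: salt = 1,095,200 + 12,400×36.5 = 1,547,800; volume = 42,000 m³; S = 36.852 PSU
After stage 2: salt = 1,547,800 + 10,000×40.8 = 1,955,800; volume = 52,000 m³
S = 1,955,800 / 52,000 = 37.6115 PSU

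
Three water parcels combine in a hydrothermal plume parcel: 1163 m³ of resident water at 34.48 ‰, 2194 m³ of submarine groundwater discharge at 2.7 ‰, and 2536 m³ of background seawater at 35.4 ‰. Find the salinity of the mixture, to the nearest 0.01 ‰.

Conserving salt mass:
salt = 1,163×34.48 + 2,194×2.7 + 2,536×35.4 = 40,100.24 + 5,923.8 + 89,774.4 = 135,798.44
volume = 1,163 + 2,194 + 2,536 = 5,893 m³
S = 135,798.44 / 5,893 = 23.044 ‰

23.04 ‰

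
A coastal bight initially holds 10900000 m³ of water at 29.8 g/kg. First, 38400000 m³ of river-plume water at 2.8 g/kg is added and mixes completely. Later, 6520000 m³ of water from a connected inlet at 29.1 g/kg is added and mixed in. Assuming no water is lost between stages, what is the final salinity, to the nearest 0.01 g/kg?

Weighted by volume,
Initial salt = 10,900,000×29.8 = 324,820,000
After stage 1: salt = 324,820,000 + 38,400,000×2.8 = 432,340,000; volume = 49,300,000 m³; S = 8.77 g/kg
After stage 2: salt = 432,340,000 + 6,520,000×29.1 = 622,072,000; volume = 55,820,000 m³
S = 622,072,000 / 55,820,000 = 11.1442 g/kg

11.14 g/kg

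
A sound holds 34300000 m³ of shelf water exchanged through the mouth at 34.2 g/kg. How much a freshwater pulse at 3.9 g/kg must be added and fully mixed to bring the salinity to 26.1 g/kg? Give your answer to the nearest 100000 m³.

12500000 m³

Salt balance: 34,300,000×34.2 + V×3.9 = (34,300,000+V)×26.1
1,173,060,000 + 3.9V = 895,230,000 + 26.1V
277,830,000 = 22.2V
V = 12,514,864.86 m³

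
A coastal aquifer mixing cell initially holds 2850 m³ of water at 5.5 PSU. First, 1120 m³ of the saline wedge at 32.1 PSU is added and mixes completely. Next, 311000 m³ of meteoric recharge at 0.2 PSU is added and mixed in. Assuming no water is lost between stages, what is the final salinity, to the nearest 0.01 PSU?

0.36 PSU

Weighted by volume,
Initial salt = 2,850×5.5 = 15,675
After stage 1: salt = 15,675 + 1,120×32.1 = 51,627; volume = 3,970 m³; S = 13.004 PSU
After stage 2: salt = 51,627 + 311,000×0.2 = 113,827; volume = 314,970 m³
S = 113,827 / 314,970 = 0.3614 PSU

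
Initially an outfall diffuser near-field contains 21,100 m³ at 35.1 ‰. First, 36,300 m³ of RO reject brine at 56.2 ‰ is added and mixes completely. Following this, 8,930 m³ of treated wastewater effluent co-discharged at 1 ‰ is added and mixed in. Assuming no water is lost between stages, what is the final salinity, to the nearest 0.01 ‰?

42.06 ‰

Weighted by volume,
Initial salt = 21,100×35.1 = 740,610
After stage 1: salt = 740,610 + 36,300×56.2 = 2,780,670; volume = 57,400 m³; S = 48.444 ‰
After stage 2: salt = 2,780,670 + 8,930×1 = 2,789,600; volume = 66,330 m³
S = 2,789,600 / 66,330 = 42.0564 ‰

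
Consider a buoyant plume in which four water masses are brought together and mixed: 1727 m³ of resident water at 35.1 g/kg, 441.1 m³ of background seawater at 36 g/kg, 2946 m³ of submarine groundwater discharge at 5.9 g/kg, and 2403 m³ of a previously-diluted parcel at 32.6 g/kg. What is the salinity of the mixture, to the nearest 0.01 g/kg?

22.91 g/kg

By conservation of dissolved salt,
salt = 1,727×35.1 + 441.1×36 + 2,946×5.9 + 2,403×32.6 = 60,617.7 + 15,879.6 + 17,381.4 + 78,337.8 = 172,216.5
volume = 1,727 + 441.1 + 2,946 + 2,403 = 7,517.1 m³
S = 172,216.5 / 7,517.1 = 22.91 g/kg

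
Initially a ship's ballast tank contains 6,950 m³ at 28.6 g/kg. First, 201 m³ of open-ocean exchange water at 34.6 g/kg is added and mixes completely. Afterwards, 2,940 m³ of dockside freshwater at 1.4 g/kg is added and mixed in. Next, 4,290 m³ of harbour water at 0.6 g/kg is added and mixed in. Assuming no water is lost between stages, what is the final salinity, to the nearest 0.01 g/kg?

14.77 g/kg

Weighted by volume,
Initial salt = 6,950×28.6 = 198,770
After stage 1: salt = 198,770 + 201×34.6 = 205,724.6; volume = 7,151 m³; S = 28.769 g/kg
After stage 2: salt = 205,724.6 + 2,940×1.4 = 209,840.6; volume = 10,091 m³; S = 20.795 g/kg
After stage 3: salt = 209,840.6 + 4,290×0.6 = 212,414.6; volume = 14,381 m³
S = 212,414.6 / 14,381 = 14.7705 g/kg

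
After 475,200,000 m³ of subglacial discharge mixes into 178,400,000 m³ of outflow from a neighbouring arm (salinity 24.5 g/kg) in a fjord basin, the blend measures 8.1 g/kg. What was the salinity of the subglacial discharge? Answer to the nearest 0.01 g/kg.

Salt balance: 178,400,000×24.5 + 475,200,000×S = 653,600,000×8.1
4,370,800,000 + 475,200,000·S = 5,294,160,000
S = (5,294,160,000 − 4,370,800,000) / 475,200,000 = 1.9431 g/kg

1.94 g/kg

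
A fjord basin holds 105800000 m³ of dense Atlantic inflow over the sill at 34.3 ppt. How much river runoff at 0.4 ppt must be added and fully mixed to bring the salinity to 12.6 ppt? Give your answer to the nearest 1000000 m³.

188000000 m³

Salt balance: 105,800,000×34.3 + V×0.4 = (105,800,000+V)×12.6
3,628,940,000 + 0.4V = 1,333,080,000 + 12.6V
2,295,860,000 = 12.2V
V = 188,185,245.9 m³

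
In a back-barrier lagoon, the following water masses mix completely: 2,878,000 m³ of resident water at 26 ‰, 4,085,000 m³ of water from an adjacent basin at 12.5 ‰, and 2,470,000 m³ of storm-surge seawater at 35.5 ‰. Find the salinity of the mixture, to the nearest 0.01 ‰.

22.64 ‰

Weighted by volume,
salt = 2,878,000×26 + 4,085,000×12.5 + 2,470,000×35.5 = 74,828,000 + 51,062,500 + 87,685,000 = 213,575,500
volume = 2,878,000 + 4,085,000 + 2,470,000 = 9,433,000 m³
S = 213,575,500 / 9,433,000 = 22.6413 ‰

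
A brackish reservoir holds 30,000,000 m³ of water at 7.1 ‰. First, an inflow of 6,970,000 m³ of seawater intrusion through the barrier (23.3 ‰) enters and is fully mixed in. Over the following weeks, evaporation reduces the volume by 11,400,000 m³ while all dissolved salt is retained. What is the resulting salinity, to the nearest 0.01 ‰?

14.68 ‰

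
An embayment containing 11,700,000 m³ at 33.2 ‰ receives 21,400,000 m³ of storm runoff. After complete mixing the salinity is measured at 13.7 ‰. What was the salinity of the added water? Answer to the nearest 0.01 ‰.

Salt balance: 11,700,000×33.2 + 21,400,000×S = 33,100,000×13.7
388,440,000 + 21,400,000·S = 453,470,000
S = (453,470,000 − 388,440,000) / 21,400,000 = 3.0388 ‰

3.04 ‰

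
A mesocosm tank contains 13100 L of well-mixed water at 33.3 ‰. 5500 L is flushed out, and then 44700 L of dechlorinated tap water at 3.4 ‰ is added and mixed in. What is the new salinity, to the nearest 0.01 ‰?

7.74 ‰

Remaining after removal: 7,600 L at 33.3 ‰ (salt = 253,080)
After addition: salt = 253,080 + 44,700×3.4 = 405,060; volume = 52,300 L
S = 405,060 / 52,300 = 7.7449 ‰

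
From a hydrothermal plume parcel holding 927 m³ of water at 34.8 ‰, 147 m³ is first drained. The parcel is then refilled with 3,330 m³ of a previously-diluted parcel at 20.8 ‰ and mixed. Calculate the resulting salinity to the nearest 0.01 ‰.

23.46 ‰

Remaining after removal: 780 m³ at 34.8 ‰ (salt = 27,144)
After addition: salt = 27,144 + 3,330×20.8 = 96,408; volume = 4,110 m³
S = 96,408 / 4,110 = 23.4569 ‰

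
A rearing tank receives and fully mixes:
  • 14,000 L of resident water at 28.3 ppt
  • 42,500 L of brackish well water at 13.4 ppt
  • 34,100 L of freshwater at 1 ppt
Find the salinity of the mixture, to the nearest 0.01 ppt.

11.04 ppt

Salt balance:
salt = 14,000×28.3 + 42,500×13.4 + 34,100×1 = 396,200 + 569,500 + 34,100 = 999,800
volume = 14,000 + 42,500 + 34,100 = 90,600 L
S = 999,800 / 90,600 = 11.0353 ppt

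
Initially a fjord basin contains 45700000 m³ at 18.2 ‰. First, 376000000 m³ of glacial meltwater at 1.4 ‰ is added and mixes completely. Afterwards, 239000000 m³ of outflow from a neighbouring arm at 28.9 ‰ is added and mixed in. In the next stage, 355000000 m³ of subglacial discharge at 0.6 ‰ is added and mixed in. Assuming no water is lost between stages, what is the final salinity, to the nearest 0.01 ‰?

By conservation of dissolved salt,
Initial salt = 45,700,000×18.2 = 831,740,000
After stage 1: salt = 831,740,000 + 376,000,000×1.4 = 1,358,140,000; volume = 421,700,000 m³; S = 3.221 ‰
After stage 2: salt = 1,358,140,000 + 239,000,000×28.9 = 8,265,240,000; volume = 660,700,000 m³; S = 12.51 ‰
After stage 3: salt = 8,265,240,000 + 355,000,000×0.6 = 8,478,240,000; volume = 1,015,700,000 m³
S = 8,478,240,000 / 1,015,700,000 = 8.3472 ‰

8.35 ‰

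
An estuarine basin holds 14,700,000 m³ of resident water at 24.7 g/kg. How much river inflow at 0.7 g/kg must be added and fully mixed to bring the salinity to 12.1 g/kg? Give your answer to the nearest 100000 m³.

Salt balance: 14,700,000×24.7 + V×0.7 = (14,700,000+V)×12.1
363,090,000 + 0.7V = 177,870,000 + 12.1V
185,220,000 = 11.4V
V = 16,247,368.42 m³

16200000 m³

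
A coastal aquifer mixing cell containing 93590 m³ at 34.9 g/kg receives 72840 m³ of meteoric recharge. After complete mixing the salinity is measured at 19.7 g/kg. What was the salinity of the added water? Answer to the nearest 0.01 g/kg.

0.17 g/kg

Salt balance: 93,590×34.9 + 72,840×S = 166,430×19.7
3,266,291 + 72,840·S = 3,278,671
S = (3,278,671 − 3,266,291) / 72,840 = 0.17 g/kg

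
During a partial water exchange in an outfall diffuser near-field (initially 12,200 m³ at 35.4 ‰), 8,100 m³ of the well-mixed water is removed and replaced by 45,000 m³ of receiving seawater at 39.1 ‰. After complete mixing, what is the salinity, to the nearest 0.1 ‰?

Remaining after removal: 4,100 m³ at 35.4 ‰ (salt = 145,140)
After addition: salt = 145,140 + 45,000×39.1 = 1,904,640; volume = 49,100 m³
S = 1,904,640 / 49,100 = 38.791 ‰

38.8 ‰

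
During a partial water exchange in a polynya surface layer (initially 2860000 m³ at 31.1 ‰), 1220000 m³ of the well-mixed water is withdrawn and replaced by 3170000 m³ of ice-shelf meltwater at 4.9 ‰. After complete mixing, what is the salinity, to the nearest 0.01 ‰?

Remaining after removal: 1,640,000 m³ at 31.1 ‰ (salt = 51,004,000)
After addition: salt = 51,004,000 + 3,170,000×4.9 = 66,537,000; volume = 4,810,000 m³
S = 66,537,000 / 4,810,000 = 13.8331 ‰

13.83 ‰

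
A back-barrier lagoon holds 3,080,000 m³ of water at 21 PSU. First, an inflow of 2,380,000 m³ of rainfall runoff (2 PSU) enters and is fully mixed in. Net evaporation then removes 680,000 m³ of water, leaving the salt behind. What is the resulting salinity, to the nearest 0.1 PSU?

After mixing: salt = 3,080,000×21 + 2,380,000×2 = 69,440,000; volume = 5,460,000 m³
After evaporation: salt unchanged = 69,440,000; volume = 5,460,000 − 680,000 = 4,780,000 m³
S = 69,440,000 / 4,780,000 = 14.5272 PSU

14.5 PSU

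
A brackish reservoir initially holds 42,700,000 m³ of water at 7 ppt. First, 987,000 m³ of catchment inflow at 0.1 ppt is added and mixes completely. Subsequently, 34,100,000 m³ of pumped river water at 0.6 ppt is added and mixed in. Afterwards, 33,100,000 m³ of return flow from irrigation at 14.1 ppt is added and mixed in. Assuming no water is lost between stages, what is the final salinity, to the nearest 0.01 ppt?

Salt balance:
Initial salt = 42,700,000×7 = 298,900,000
After stage 1: salt = 298,900,000 + 987,000×0.1 = 298,998,700; volume = 43,687,000 m³; S = 6.844 ppt
After stage 2: salt = 298,998,700 + 34,100,000×0.6 = 319,458,700; volume = 77,787,000 m³; S = 4.107 ppt
After stage 3: salt = 319,458,700 + 33,100,000×14.1 = 786,168,700; volume = 110,887,000 m³
S = 786,168,700 / 110,887,000 = 7.0898 ppt

7.09 ppt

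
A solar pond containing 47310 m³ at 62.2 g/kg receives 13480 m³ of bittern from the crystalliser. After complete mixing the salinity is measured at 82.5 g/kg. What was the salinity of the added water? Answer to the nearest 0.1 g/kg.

153.7 g/kg

Salt balance: 47,310×62.2 + 13,480×S = 60,790×82.5
2,942,682 + 13,480·S = 5,015,175
S = (5,015,175 − 2,942,682) / 13,480 = 153.7458 g/kg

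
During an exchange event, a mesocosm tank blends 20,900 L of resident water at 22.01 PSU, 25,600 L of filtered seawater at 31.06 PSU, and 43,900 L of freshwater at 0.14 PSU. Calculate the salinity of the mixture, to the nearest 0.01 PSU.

Total salt / total volume:
salt = 20,900×22.01 + 25,600×31.06 + 43,900×0.14 = 460,009 + 795,136 + 6,146 = 1,261,291
volume = 20,900 + 25,600 + 43,900 = 90,400 L
S = 1,261,291 / 90,400 = 13.9523 PSU

13.95 PSU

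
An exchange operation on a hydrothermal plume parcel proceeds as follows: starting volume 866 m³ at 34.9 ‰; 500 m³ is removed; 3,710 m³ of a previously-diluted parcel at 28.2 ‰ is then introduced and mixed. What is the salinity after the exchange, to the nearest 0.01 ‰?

28.80 ‰

Remaining after removal: 366 m³ at 34.9 ‰ (salt = 12,773.4)
After addition: salt = 12,773.4 + 3,710×28.2 = 117,395.4; volume = 4,076 m³
S = 117,395.4 / 4,076 = 28.8016 ‰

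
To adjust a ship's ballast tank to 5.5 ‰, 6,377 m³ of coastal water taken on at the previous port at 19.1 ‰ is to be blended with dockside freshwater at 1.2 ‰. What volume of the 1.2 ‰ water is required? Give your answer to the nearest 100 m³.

20200 m³

Salt balance: 6,377×19.1 + V×1.2 = (6,377+V)×5.5
121,800.7 + 1.2V = 35,073.5 + 5.5V
86,727.2 = 4.3V
V = 20,169.12 m³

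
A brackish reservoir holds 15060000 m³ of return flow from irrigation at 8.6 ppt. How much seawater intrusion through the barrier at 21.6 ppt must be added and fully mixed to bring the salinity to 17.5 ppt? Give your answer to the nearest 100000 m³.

32700000 m³

Salt balance: 15,060,000×8.6 + V×21.6 = (15,060,000+V)×17.5
129,516,000 + 21.6V = 263,550,000 + 17.5V
134,034,000 = 4.1V
V = 32,691,219.51 m³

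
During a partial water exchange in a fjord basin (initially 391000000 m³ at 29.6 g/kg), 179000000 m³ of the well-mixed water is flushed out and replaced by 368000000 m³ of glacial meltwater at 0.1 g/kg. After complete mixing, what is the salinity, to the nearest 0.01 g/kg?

Remaining after removal: 212,000,000 m³ at 29.6 g/kg (salt = 6,275,200,000)
After addition: salt = 6,275,200,000 + 368,000,000×0.1 = 6,312,000,000; volume = 580,000,000 m³
S = 6,312,000,000 / 580,000,000 = 10.8828 g/kg

10.88 g/kg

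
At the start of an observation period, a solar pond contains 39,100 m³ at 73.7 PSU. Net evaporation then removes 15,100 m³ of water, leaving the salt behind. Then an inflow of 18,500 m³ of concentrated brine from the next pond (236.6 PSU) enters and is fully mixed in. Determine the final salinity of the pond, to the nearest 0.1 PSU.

170.8 PSU

After evaporation: salt = 39,100×73.7 = 2,881,670; volume = 39,100 − 15,100 = 24,000 m³
After mixing: salt = 2,881,670 + 18,500×236.6 = 7,258,770; volume = 24,000 + 18,500 = 42,500 m³
S = 7,258,770 / 42,500 = 170.7946 PSU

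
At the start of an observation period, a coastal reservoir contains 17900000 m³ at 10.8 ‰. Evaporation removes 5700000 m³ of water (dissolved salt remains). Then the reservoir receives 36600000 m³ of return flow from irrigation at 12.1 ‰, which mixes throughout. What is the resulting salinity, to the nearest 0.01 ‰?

13.04 ‰

After evaporation: salt = 17,900,000×10.8 = 193,320,000; volume = 17,900,000 − 5,700,000 = 12,200,000 m³
After mixing: salt = 193,320,000 + 36,600,000×12.1 = 636,180,000; volume = 12,200,000 + 36,600,000 = 48,800,000 m³
S = 636,180,000 / 48,800,000 = 13.0365 ‰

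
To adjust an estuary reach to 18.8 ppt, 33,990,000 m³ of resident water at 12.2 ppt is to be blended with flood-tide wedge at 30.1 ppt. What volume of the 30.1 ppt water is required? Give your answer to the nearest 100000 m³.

Salt balance: 33,990,000×12.2 + V×30.1 = (33,990,000+V)×18.8
414,678,000 + 30.1V = 639,012,000 + 18.8V
224,334,000 = 11.3V
V = 19,852,566.37 m³

19900000 m³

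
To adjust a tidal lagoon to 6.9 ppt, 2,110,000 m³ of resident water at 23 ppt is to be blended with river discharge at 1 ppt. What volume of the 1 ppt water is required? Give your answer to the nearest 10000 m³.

Salt balance: 2,110,000×23 + V×1 = (2,110,000+V)×6.9
48,530,000 + 1V = 14,559,000 + 6.9V
33,971,000 = 5.9V
V = 5,757,796.61 m³

5760000 m³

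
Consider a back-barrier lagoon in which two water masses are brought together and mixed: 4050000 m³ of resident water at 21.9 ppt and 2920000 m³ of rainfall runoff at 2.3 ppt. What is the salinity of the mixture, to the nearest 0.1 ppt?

13.7 ppt

Mass of salt is conserved:
salt = 4,050,000×21.9 + 2,920,000×2.3 = 88,695,000 + 6,716,000 = 95,411,000
volume = 4,050,000 + 2,920,000 = 6,970,000 m³
S = 95,411,000 / 6,970,000 = 13.689 ppt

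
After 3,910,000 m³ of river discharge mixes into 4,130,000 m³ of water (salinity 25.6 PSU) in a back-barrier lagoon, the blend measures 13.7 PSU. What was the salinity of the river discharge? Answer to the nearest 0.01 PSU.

Salt balance: 4,130,000×25.6 + 3,910,000×S = 8,040,000×13.7
105,728,000 + 3,910,000·S = 110,148,000
S = (110,148,000 − 105,728,000) / 3,910,000 = 1.1304 PSU

1.13 PSU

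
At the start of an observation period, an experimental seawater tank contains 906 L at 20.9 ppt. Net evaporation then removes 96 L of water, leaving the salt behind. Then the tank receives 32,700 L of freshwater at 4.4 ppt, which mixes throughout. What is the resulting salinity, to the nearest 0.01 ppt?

4.86 ppt

After evaporation: salt = 906×20.9 = 18,935.4; volume = 906 − 96 = 810 L
After mixing: salt = 18,935.4 + 32,700×4.4 = 162,815.4; volume = 810 + 32,700 = 33,510 L
S = 162,815.4 / 33,510 = 4.8587 ppt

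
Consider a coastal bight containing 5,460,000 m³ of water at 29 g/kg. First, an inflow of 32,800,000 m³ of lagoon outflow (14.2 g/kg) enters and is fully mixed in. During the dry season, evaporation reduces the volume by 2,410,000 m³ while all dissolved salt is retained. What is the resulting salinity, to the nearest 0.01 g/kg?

17.41 g/kg

After mixing: salt = 5,460,000×29 + 32,800,000×14.2 = 624,100,000; volume = 38,260,000 m³
After evaporation: salt unchanged = 624,100,000; volume = 38,260,000 − 2,410,000 = 35,850,000 m³
S = 624,100,000 / 35,850,000 = 17.4086 g/kg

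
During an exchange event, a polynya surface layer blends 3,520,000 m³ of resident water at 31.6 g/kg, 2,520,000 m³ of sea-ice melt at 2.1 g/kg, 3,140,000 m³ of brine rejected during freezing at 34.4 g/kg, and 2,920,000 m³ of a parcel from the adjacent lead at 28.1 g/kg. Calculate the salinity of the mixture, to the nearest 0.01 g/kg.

25.34 g/kg

Mass of salt is conserved:
salt = 3,520,000×31.6 + 2,520,000×2.1 + 3,140,000×34.4 + 2,920,000×28.1 = 111,232,000 + 5,292,000 + 108,016,000 + 82,052,000 = 306,592,000
volume = 3,520,000 + 2,520,000 + 3,140,000 + 2,920,000 = 12,100,000 m³
S = 306,592,000 / 12,100,000 = 25.3382 g/kg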